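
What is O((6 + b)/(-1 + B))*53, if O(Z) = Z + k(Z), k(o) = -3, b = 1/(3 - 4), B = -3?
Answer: -901/4 ≈ -225.25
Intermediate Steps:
b = -1 (b = 1/(-1) = -1)
O(Z) = -3 + Z (O(Z) = Z - 3 = -3 + Z)
O((6 + b)/(-1 + B))*53 = (-3 + (6 - 1)/(-1 - 3))*53 = (-3 + 5/(-4))*53 = (-3 + 5*(-¼))*53 = (-3 - 5/4)*53 = -17/4*53 = -901/4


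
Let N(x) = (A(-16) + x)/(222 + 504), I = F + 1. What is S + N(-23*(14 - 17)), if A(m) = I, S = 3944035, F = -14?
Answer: 1431684733/363 ≈ 3.9440e+6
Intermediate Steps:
I = -13 (I = -14 + 1 = -13)
A(m) = -13
N(x) = -13/726 + x/726 (N(x) = (-13 + x)/(222 + 504) = (-13 + x)/726 = (-13 + x)*(1/726) = -13/726 + x/726)
S + N(-23*(14 - 17)) = 3944035 + (-13/726 + (-23*(14 - 17))/726) = 3944035 + (-13/726 + (-23*(-3))/726) = 3944035 + (-13/726 + (1/726)*69) = 3944035 + (-13/726 + 23/242) = 3944035 + 28/363 = 1431684733/363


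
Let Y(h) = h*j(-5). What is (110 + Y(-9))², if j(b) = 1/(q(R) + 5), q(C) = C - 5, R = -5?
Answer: 312481/25 ≈ 12499.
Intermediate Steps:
q(C) = -5 + C
j(b) = -⅕ (j(b) = 1/((-5 - 5) + 5) = 1/(-10 + 5) = 1/(-5) = -⅕)
Y(h) = -h/5 (Y(h) = h*(-⅕) = -h/5)
(110 + Y(-9))² = (110 - ⅕*(-9))² = (110 + 9/5)² = (559/5)² = 312481/25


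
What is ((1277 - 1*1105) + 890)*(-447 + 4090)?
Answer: 3868866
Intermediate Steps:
((1277 - 1*1105) + 890)*(-447 + 4090) = ((1277 - 1105) + 890)*3643 = (172 + 890)*3643 = 1062*3643 = 3868866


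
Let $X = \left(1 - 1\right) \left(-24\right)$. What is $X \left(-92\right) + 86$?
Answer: $86$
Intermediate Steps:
$X = 0$ ($X = 0 \left(-24\right) = 0$)
$X \left(-92\right) + 86 = 0 \left(-92\right) + 86 = 0 + 86 = 86$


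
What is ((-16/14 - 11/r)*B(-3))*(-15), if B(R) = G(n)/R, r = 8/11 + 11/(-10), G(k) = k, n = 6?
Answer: 244260/287 ≈ 851.08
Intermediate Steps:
r = -41/110 (r = 8*(1/11) + 11*(-⅒) = 8/11 - 11/10 = -41/110 ≈ -0.37273)
B(R) = 6/R
((-16/14 - 11/r)*B(-3))*(-15) = ((-16/14 - 11/(-41/110))*(6/(-3)))*(-15) = ((-16*1/14 - 11*(-110/41))*(6*(-⅓)))*(-15) = ((-8/7 + 1210/41)*(-2))*(-15) = ((8142/287)*(-2))*(-15) = -16284/287*(-15) = 244260/287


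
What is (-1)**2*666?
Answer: 666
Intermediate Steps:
(-1)**2*666 = 1*666 = 666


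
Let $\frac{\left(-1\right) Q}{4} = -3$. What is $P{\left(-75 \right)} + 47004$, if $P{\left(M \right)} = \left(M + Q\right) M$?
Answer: $51729$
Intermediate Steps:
$Q = 12$ ($Q = \left(-4\right) \left(-3\right) = 12$)
$P{\left(M \right)} = M \left(12 + M\right)$ ($P{\left(M \right)} = \left(M + 12\right) M = \left(12 + M\right) M = M \left(12 + M\right)$)
$P{\left(-75 \right)} + 47004 = - 75 \left(12 - 75\right) + 47004 = \left(-75\right) \left(-63\right) + 47004 = 4725 + 47004 = 51729$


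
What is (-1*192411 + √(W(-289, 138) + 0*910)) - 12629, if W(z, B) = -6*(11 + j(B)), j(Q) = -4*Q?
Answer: -205040 + √3246 ≈ -2.0498e+5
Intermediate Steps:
W(z, B) = -66 + 24*B (W(z, B) = -6*(11 - 4*B) = -66 + 24*B)
(-1*192411 + √(W(-289, 138) + 0*910)) - 12629 = (-1*192411 + √((-66 + 24*138) + 0*910)) - 12629 = (-192411 + √((-66 + 3312) + 0)) - 12629 = (-192411 + √(3246 + 0)) - 12629 = (-192411 + √3246) - 12629 = -205040 + √3246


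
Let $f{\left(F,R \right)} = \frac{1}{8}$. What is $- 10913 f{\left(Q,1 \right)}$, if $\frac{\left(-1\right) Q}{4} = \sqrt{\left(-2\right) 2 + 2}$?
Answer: $- \frac{10913}{8} \approx -1364.1$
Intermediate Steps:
$Q = - 4 i \sqrt{2}$ ($Q = - 4 \sqrt{\left(-2\right) 2 + 2} = - 4 \sqrt{-4 + 2} = - 4 \sqrt{-2} = - 4 i \sqrt{2} \approx - 5.6569 i$)
$f{\left(F,R \right)} = \frac{1}{8}$
$- 10913 f{\left(Q,1 \right)} = \left(-10913\right) \frac{1}{8} = - \frac{10913}{8}$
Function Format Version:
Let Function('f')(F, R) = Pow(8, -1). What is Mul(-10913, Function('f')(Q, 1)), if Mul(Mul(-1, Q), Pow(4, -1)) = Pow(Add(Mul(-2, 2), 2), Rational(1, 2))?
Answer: Rational(-10913, 8) ≈ -1364.1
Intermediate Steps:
Q = Mul(-4, I, Pow(2, Rational(1, 2))) (Q = Mul(-4, Pow(Add(Mul(-2, 2), 2), Rational(1, 2))) = Mul(-4, Pow(Add(-4, 2), Rational(1, 2))) = Mul(-4, Pow(-2, Rational(1, 2))) = Mul(-4, Mul(I, Pow(2, Rational(1, 2)))) = Mul(-4, I, Pow(2, Rational(1, 2))) ≈ Mul(-5.6569, I))
Function('f')(F, R) = Rational(1, 8)
Mul(-10913, Function('f')(Q, 1)) = Mul(-10913, Rational(1, 8)) = Rational(-10913, 8)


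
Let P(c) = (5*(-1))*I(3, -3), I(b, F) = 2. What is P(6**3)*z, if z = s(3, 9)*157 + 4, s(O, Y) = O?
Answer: -4750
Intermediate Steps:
P(c) = -10 (P(c) = (5*(-1))*2 = -5*2 = -10)
z = 475 (z = 3*157 + 4 = 471 + 4 = 475)
P(6**3)*z = -10*475 = -4750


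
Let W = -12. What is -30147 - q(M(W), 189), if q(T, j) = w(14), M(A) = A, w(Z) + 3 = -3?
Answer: -30141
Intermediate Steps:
w(Z) = -6 (w(Z) = -3 - 3 = -6)
q(T, j) = -6
-30147 - q(M(W), 189) = -30147 - 1*(-6) = -30147 + 6 = -30141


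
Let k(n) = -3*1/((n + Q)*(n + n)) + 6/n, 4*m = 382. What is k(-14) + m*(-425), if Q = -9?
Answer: -26138629/644 ≈ -40588.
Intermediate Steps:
m = 191/2 (m = (1/4)*382 = 191/2 ≈ 95.500)
k(n) = 6/n - 3/(2*n*(-9 + n)) (k(n) = -3*1/((n - 9)*(n + n)) + 6/n = -3*1/(2*n*(-9 + n)) + 6/n = -3/(2*n*(-9 + n)) + 6/n = 6/n - 3/(2*n*(-9 + n)))
k(-14) + m*(-425) = (3/2)*(-37 + 4*(-14))/(-14*(-9 - 14)) + (191/2)*(-425) = (3/2)*(-1/14)*(-37 - 56)/(-23) - 81175/2 = (3/2)*(-1/14)*(-1/23)*(-93) - 81175/2 = -279/644 - 81175/2 = -26138629/644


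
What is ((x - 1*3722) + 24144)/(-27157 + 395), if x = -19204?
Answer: -609/13381 ≈ -0.045512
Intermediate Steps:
((x - 1*3722) + 24144)/(-27157 + 395) = ((-19204 - 1*3722) + 24144)/(-27157 + 395) = ((-19204 - 3722) + 24144)/(-26762) = (-22926 + 24144)*(-1/26762) = 1218*(-1/26762) = -609/13381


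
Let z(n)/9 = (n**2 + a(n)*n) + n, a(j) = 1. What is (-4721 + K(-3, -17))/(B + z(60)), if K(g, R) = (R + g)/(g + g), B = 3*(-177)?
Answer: -14153/98847 ≈ -0.14318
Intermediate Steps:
B = -531
z(n) = 9*n**2 + 18*n (z(n) = 9*((n**2 + 1*n) + n) = 9*((n**2 + n) + n) = 9*((n + n**2) + n) = 9*(n**2 + 2*n) = 9*n**2 + 18*n)
K(g, R) = (R + g)/(2*g) (K(g, R) = (R + g)/((2*g)) = (R + g)*(1/(2*g)) = (R + g)/(2*g))
(-4721 + K(-3, -17))/(B + z(60)) = (-4721 + (1/2)*(-17 - 3)/(-3))/(-531 + 9*60*(2 + 60)) = (-4721 + (1/2)*(-1/3)*(-20))/(-531 + 9*60*62) = (-4721 + 10/3)/(-531 + 33480) = -14153/3/32949 = -14153/3*1/32949 = -14153/98847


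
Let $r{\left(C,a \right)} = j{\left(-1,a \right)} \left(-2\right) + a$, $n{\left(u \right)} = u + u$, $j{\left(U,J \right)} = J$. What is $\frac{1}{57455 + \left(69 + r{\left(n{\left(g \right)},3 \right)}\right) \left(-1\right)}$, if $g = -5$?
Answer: $\frac{1}{57389} \approx 1.7425 \cdot 10^{-5}$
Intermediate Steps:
$n{\left(u \right)} = 2 u$
$r{\left(C,a \right)} = - a$ ($r{\left(C,a \right)} = a \left(-2\right) + a = - 2 a + a = - a$)
$\frac{1}{57455 + \left(69 + r{\left(n{\left(g \right)},3 \right)}\right) \left(-1\right)} = \frac{1}{57455 + \left(69 - 3\right) \left(-1\right)} = \frac{1}{57455 + 66 \left(-1\right)} = \frac{1}{57455 - 66} = \frac{1}{57389}$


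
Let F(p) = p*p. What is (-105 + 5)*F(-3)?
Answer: -900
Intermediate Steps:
F(p) = p²
(-105 + 5)*F(-3) = (-105 + 5)*(-3)² = -100*9 = -900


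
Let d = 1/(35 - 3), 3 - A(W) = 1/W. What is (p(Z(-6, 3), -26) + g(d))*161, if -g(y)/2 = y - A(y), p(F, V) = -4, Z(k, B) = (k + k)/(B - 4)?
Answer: -159873/16 ≈ -9992.1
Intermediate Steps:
A(W) = 3 - 1/W
Z(k, B) = 2*k/(-4 + B) (Z(k, B) = (2*k)/(-4 + B) = 2*k/(-4 + B))
d = 1/32 ≈ 0.031250
g(y) = 6 - 2*y - 2/y (g(y) = -2*(y - (3 - 1/y)) = -2*(y + (-3 + 1/y)) = -2*(-3 + y + 1/y) = 6 - 2*y - 2/y)
(p(Z(-6, 3), -26) + g(d))*161 = (-4 + (6 - 2*1/32 - 2/1/32))*161 = (-4 + (6 - 1/16 - 2*32))*161 = (-4 + (6 - 1/16 - 64))*161 = (-4 - 929/16)*161 = -993/16*161 = -159873/16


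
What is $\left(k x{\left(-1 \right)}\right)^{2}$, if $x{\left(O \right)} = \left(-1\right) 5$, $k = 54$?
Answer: $72900$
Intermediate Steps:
$x{\left(O \right)} = -5$
$\left(k x{\left(-1 \right)}\right)^{2} = \left(54 \left(-5\right)\right)^{2} = \left(-270\right)^{2} = 72900$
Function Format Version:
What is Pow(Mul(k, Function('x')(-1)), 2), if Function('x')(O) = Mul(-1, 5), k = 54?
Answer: 72900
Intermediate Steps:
Function('x')(O) = -5
Pow(Mul(k, Function('x')(-1)), 2) = Pow(Mul(54, -5), 2) = Pow(-270, 2) = 72900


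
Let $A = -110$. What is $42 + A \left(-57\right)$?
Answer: $6312$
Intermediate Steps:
$42 + A \left(-57\right) = 42 - -6270 = 42 + 6270 = 6312$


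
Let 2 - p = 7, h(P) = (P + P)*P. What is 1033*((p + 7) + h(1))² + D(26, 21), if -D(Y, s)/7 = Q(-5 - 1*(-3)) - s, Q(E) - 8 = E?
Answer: 16633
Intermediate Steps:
Q(E) = 8 + E
h(P) = 2*P² (h(P) = (2*P)*P = 2*P²)
p = -5 (p = 2 - 1*7 = 2 - 7 = -5)
D(Y, s) = -42 + 7*s (D(Y, s) = -7*((8 + (-5 - 1*(-3))) - s) = -7*((8 + (-5 + 3)) - s) = -7*((8 - 2) - s) = -7*(6 - s) = -42 + 7*s)
1033*((p + 7) + h(1))² + D(26, 21) = 1033*((-5 + 7) + 2*1²)² + (-42 + 7*21) = 1033*(2 + 2*1)² + (-42 + 147) = 1033*(2 + 2)² + 105 = 1033*4² + 105 = 1033*16 + 105 = 16528 + 105 = 16633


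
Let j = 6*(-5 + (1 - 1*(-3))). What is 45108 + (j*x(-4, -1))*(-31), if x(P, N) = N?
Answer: 44922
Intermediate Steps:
j = -6 (j = 6*(-5 + (1 + 3)) = 6*(-5 + 4) = 6*(-1) = -6)
45108 + (j*x(-4, -1))*(-31) = 45108 - 6*(-1)*(-31) = 45108 + 6*(-31) = 45108 - 186 = 44922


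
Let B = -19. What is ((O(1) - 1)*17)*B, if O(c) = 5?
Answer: -1292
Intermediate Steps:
((O(1) - 1)*17)*B = ((5 - 1)*17)*(-19) = (4*17)*(-19) = 68*(-19) = -1292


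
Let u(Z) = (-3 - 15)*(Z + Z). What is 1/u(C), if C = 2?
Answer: -1/72 ≈ -0.013889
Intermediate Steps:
u(Z) = -36*Z
1/u(C) = 1/(-36*2) = 1/(-72) = -1/72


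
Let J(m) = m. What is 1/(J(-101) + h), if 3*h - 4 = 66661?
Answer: 3/66362 ≈ 4.5207e-5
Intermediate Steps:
h = 66665/3 (h = 4/3 + (⅓)*66661 = 4/3 + 66661/3 = 66665/3 ≈ 22222.)
1/(J(-101) + h) = 1/(-101 + 66665/3) = 1/(66362/3) = 3/66362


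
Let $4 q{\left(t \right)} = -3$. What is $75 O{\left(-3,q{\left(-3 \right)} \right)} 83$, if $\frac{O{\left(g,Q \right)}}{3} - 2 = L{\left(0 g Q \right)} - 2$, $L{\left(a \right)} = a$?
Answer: $0$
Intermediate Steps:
$q{\left(t \right)} = - \frac{3}{4}$ ($q{\left(t \right)} = \frac{1}{4} \left(-3\right) = - \frac{3}{4}$)
$O{\left(g,Q \right)} = 0$ ($O{\left(g,Q \right)} = 6 + 3 \left(0 g Q - 2\right) = 6 + 3 \left(0 Q - 2\right) = 6 + 3 \left(0 - 2\right) = 6 + 3 \left(-2\right) = 6 - 6 = 0$)
$75 O{\left(-3,q{\left(-3 \right)} \right)} 83 = 75 \cdot 0 \cdot 83 = 0 \cdot 83 = 0$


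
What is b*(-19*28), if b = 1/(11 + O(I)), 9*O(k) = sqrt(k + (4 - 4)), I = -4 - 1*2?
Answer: -22572/467 + 228*I*sqrt(6)/467 ≈ -48.334 + 1.1959*I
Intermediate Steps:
I = -6 (I = -4 - 2 = -6)
O(k) = sqrt(k)/9 (O(k) = sqrt(k + (4 - 4))/9 = sqrt(k + 0)/9 = sqrt(k)/9)
b = 1/(11 + I*sqrt(6)/9) (b = 1/(11 + sqrt(-6)/9) = 1/(11 + (I*sqrt(6))/9) = 1/(11 + I*sqrt(6)/9) ≈ 0.090853 - 0.0022479*I)
b*(-19*28) = (297/3269 - 3*I*sqrt(6)/3269)*(-19*28) = (297/3269 - 3*I*sqrt(6)/3269)*(-532) = -22572/467 + 228*I*sqrt(6)/467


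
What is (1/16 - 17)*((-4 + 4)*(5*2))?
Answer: 0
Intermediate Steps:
(1/16 - 17)*((-4 + 4)*(5*2)) = (1/16 - 17)*(0*10) = -271/16*0 = 0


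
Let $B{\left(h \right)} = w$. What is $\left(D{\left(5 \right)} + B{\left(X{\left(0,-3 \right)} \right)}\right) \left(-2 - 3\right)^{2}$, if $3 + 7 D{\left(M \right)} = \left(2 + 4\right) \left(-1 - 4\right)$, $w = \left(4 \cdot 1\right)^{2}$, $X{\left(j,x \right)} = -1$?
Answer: $\frac{1975}{7} \approx 282.14$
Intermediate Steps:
$w = 16$ ($w = 4^{2} = 16$)
$D{\left(M \right)} = - \frac{33}{7}$ ($D{\left(M \right)} = - \frac{3}{7} + \frac{\left(2 + 4\right) \left(-1 - 4\right)}{7} = - \frac{3}{7} + \frac{6 \left(-5\right)}{7} = - \frac{3}{7} + \frac{1}{7} \left(-30\right) = - \frac{3}{7} - \frac{30}{7} = - \frac{33}{7}$)
$B{\left(h \right)} = 16$
$\left(D{\left(5 \right)} + B{\left(X{\left(0,-3 \right)} \right)}\right) \left(-2 - 3\right)^{2} = \left(- \frac{33}{7} + 16\right) \left(-2 - 3\right)^{2} = \frac{79 \left(-5\right)^{2}}{7} = \frac{79}{7} \cdot 25 = \frac{1975}{7}$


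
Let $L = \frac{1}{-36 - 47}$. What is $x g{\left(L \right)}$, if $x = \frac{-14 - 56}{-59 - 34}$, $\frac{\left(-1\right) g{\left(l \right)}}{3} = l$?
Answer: $\frac{70}{2573} \approx 0.027206$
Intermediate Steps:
$L = - \frac{1}{83}$ ($L = \frac{1}{-83} = - \frac{1}{83} \approx -0.012048$)
$g{\left(l \right)} = - 3 l$
$x = \frac{70}{93}$ ($x = - \frac{70}{-93} = \left(-70\right) \left(- \frac{1}{93}\right) = \frac{70}{93} \approx 0.75269$)
$x g{\left(L \right)} = \frac{70 \left(\left(-3\right) \left(- \frac{1}{83}\right)\right)}{93} = \frac{70}{93} \cdot \frac{3}{83} = \frac{70}{2573}$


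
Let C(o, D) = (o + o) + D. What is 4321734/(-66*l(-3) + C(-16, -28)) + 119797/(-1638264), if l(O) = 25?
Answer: -131117520049/51878360 ≈ -2527.4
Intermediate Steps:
C(o, D) = D + 2*o (C(o, D) = 2*o + D = D + 2*o)
4321734/(-66*l(-3) + C(-16, -28)) + 119797/(-1638264) = 4321734/(-66*25 + (-28 + 2*(-16))) + 119797/(-1638264) = 4321734/(-1650 + (-28 - 32)) + 119797*(-1/1638264) = 4321734/(-1650 - 60) - 119797/1638264 = 4321734/(-1710) - 119797/1638264 = 4321734*(-1/1710) - 119797/1638264 = -720289/285 - 119797/1638264 = -131117520049/51878360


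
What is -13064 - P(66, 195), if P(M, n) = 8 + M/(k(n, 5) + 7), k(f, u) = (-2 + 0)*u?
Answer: -13050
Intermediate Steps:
k(f, u) = -2*u
P(M, n) = 8 - M/3 (P(M, n) = 8 + M/(-2*5 + 7) = 8 + M/(-10 + 7) = 8 + M/(-3) = 8 - M/3)
-13064 - P(66, 195) = -13064 - (8 - 1/3*66) = -13064 - (8 - 22) = -13064 - 1*(-14) = -13064 + 14 = -13050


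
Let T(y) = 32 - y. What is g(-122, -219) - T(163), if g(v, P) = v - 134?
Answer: -125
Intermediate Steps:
g(v, P) = -134 + v
g(-122, -219) - T(163) = (-134 - 122) - (32 - 1*163) = -256 - (32 - 163) = -256 - 1*(-131) = -256 + 131 = -125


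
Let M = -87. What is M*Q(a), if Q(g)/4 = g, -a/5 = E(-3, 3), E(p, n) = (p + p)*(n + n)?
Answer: -62640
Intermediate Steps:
E(p, n) = 4*n*p (E(p, n) = (2*p)*(2*n) = 4*n*p)
a = 180 (a = -20*3*(-3) = -5*(-36) = 180)
Q(g) = 4*g
M*Q(a) = -348*180 = -87*720 = -62640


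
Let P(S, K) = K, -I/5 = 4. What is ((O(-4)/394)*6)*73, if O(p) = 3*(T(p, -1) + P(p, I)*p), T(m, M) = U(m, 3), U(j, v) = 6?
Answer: 56502/197 ≈ 286.81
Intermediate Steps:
I = -20 (I = -5*4 = -20)
T(m, M) = 6
O(p) = 18 - 60*p (O(p) = 3*(6 - 20*p) = 18 - 60*p)
((O(-4)/394)*6)*73 = (((18 - 60*(-4))/394)*6)*73 = (((18 + 240)*(1/394))*6)*73 = ((258*(1/394))*6)*73 = ((129/197)*6)*73 = (774/197)*73 = 56502/197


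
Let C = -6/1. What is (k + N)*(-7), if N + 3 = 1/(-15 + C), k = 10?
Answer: -146/3 ≈ -48.667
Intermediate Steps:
C = -6 (C = -6*1 = -6)
N = -64/21 (N = -3 + 1/(-15 - 6) = -3 + 1/(-21) = -3 - 1/21 = -64/21 ≈ -3.0476)
(k + N)*(-7) = (10 - 64/21)*(-7) = (146/21)*(-7) = -146/3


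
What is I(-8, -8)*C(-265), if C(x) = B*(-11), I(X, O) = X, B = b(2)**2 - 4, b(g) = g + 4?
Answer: 2816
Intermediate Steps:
b(g) = 4 + g
B = 32 (B = (4 + 2)**2 - 4 = 6**2 - 4 = 36 - 4 = 32)
C(x) = -352 (C(x) = 32*(-11) = -352)
I(-8, -8)*C(-265) = -8*(-352) = 2816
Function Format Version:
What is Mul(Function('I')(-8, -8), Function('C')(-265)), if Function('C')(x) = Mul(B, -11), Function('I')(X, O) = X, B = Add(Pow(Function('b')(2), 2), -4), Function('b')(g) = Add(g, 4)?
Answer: 2816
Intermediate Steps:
Function('b')(g) = Add(4, g)
B = 32 (B = Add(Pow(Add(4, 2), 2), -4) = Add(Pow(6, 2), -4) = Add(36, -4) = 32)
Function('C')(x) = -352 (Function('C')(x) = Mul(32, -11) = -352)
Mul(Function('I')(-8, -8), Function('C')(-265)) = Mul(-8, -352) = 2816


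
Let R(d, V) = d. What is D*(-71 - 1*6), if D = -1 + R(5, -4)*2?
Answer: -693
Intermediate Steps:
D = 9 (D = -1 + 5*2 = -1 + 10 = 9)
D*(-71 - 1*6) = 9*(-71 - 1*6) = 9*(-71 - 6) = 9*(-77) = -693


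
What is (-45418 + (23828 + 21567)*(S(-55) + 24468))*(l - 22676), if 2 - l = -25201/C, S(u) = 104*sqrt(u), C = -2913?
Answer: -73387658763233846/2913 - 311943297888040*I*sqrt(55)/2913 ≈ -2.5193e+13 - 7.9418e+11*I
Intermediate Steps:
l = -19375/2913 (l = 2 - (-25201)/(-2913) = 2 - (-25201)*(-1)/2913 = 2 - 1*25201/2913 = 2 - 25201/2913 = -19375/2913 ≈ -6.6512)
(-45418 + (23828 + 21567)*(S(-55) + 24468))*(l - 22676) = (-45418 + (23828 + 21567)*(104*sqrt(-55) + 24468))*(-19375/2913 - 22676) = (-45418 + 45395*(104*(I*sqrt(55)) + 24468))*(-66074563/2913) = (-45418 + 45395*(104*I*sqrt(55) + 24468))*(-66074563/2913) = (-45418 + 45395*(24468 + 104*I*sqrt(55)))*(-66074563/2913) = (-45418 + (1110724860 + 4721080*I*sqrt(55)))*(-66074563/2913) = (1110679442 + 4721080*I*sqrt(55))*(-66074563/2913) = -73387658763233846/2913 - 311943297888040*I*sqrt(55)/2913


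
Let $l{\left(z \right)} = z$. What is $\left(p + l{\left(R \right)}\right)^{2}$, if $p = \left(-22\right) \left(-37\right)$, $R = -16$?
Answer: $636804$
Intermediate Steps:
$p = 814$
$\left(p + l{\left(R \right)}\right)^{2} = \left(814 - 16\right)^{2} = 798^{2} = 636804$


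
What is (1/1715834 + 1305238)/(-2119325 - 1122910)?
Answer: -746523912831/1854379016330 ≈ -0.40257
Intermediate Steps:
(1/1715834 + 1305238)/(-2119325 - 1122910) = (1/1715834 + 1305238)/(-3242235) = (2239571738493/1715834)*(-1/3242235) = -746523912831/1854379016330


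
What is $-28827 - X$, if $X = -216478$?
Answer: $187651$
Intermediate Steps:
$-28827 - X = -28827 - -216478 = -28827 + 216478 = 187651$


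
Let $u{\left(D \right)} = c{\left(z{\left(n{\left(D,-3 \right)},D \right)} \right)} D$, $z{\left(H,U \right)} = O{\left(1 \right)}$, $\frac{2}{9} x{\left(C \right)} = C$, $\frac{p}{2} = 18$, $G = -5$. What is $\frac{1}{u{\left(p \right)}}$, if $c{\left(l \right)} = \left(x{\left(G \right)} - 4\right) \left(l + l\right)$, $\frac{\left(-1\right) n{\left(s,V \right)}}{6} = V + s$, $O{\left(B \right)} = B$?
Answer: $- \frac{1}{1908} \approx -0.00052411$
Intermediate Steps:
$p = 36$ ($p = 2 \cdot 18 = 36$)
$x{\left(C \right)} = \frac{9 C}{2}$
$n{\left(s,V \right)} = - 6 V - 6 s$ ($n{\left(s,V \right)} = - 6 \left(V + s\right) = - 6 V - 6 s$)
$z{\left(H,U \right)} = 1$
$c{\left(l \right)} = - 53 l$ ($c{\left(l \right)} = \left(\frac{9}{2} \left(-5\right) - 4\right) \left(l + l\right) = \left(- \frac{45}{2} - 4\right) 2 l = - \frac{53 \cdot 2 l}{2} = - 53 l$)
$u{\left(D \right)} = - 53 D$ ($u{\left(D \right)} = \left(-53\right) 1 D = - 53 D$)
$\frac{1}{u{\left(p \right)}} = \frac{1}{\left(-53\right) 36} = \frac{1}{-1908} = - \frac{1}{1908}$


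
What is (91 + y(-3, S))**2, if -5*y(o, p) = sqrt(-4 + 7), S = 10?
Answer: (455 - sqrt(3))**2/25 ≈ 8218.1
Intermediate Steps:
y(o, p) = -sqrt(3)/5 (y(o, p) = -sqrt(-4 + 7)/5 = -sqrt(3)/5)
(91 + y(-3, S))**2 = (91 - sqrt(3)/5)**2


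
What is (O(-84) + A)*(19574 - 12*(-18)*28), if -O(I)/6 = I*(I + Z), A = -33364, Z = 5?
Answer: -1875017960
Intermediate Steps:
O(I) = -6*I*(5 + I) (O(I) = -6*I*(I + 5) = -6*I*(5 + I))
(O(-84) + A)*(19574 - 12*(-18)*28) = (-6*(-84)*(5 - 84) - 33364)*(19574 - 12*(-18)*28) = (-6*(-84)*(-79) - 33364)*(19574 + 216*28) = (-39816 - 33364)*(19574 + 6048) = -73180*25622 = -1875017960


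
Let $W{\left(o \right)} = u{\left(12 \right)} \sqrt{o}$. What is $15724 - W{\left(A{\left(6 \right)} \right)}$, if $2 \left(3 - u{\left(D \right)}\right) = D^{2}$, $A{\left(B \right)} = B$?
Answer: $15724 + 69 \sqrt{6} \approx 15893.0$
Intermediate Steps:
$u{\left(D \right)} = 3 - \frac{D^{2}}{2}$
$W{\left(o \right)} = - 69 \sqrt{o}$ ($W{\left(o \right)} = \left(3 - \frac{12^{2}}{2}\right) \sqrt{o} = \left(3 - 72\right) \sqrt{o} = - 69 \sqrt{o}$)
$15724 - W{\left(A{\left(6 \right)} \right)} = 15724 - - 69 \sqrt{6} = 15724 + 69 \sqrt{6}$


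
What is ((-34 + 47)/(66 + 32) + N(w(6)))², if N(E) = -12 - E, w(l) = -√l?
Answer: 1410193/9604 - 1163*√6/49 ≈ 88.696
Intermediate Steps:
((-34 + 47)/(66 + 32) + N(w(6)))² = ((-34 + 47)/(66 + 32) + (-12 - (-1)*√6))² = (13/98 + (-12 + √6))² = (-1163/98 + √6)²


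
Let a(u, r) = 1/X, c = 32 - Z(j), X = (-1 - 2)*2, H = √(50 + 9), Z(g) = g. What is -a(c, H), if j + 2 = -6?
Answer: ⅙ ≈ 0.16667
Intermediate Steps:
j = -8 (j = -2 - 6 = -8)
H = √59 ≈ 7.6811
X = -6 (X = -3*2 = -6)
c = 40 (c = 32 - 1*(-8) = 32 + 8 = 40)
a(u, r) = -⅙ (a(u, r) = 1/(-6) = -⅙)
-a(c, H) = -1*(-⅙) = ⅙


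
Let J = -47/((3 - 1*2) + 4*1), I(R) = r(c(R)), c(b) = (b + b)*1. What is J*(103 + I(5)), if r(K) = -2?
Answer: -4747/5 ≈ -949.40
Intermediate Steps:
c(b) = 2*b (c(b) = (2*b)*1 = 2*b)
I(R) = -2
J = -47/5 (J = -47/((3 - 2) + 4) = -47/(1 + 4) = -47/5 ≈ -9.4000)
J*(103 + I(5)) = -47*(103 - 2)/5 = -47/5*101 = -4747/5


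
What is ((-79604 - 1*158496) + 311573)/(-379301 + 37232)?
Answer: -24491/114023 ≈ -0.21479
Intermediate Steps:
((-79604 - 1*158496) + 311573)/(-379301 + 37232) = ((-79604 - 158496) + 311573)/(-342069) = (-238100 + 311573)*(-1/342069) = 73473*(-1/342069) = -24491/114023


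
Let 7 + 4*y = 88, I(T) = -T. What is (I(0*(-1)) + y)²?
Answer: 6561/16 ≈ 410.06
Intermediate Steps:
y = 81/4 (y = -7/4 + (¼)*88 = -7/4 + 22 = 81/4 ≈ 20.250)
(I(0*(-1)) + y)² = (-0*(-1) + 81/4)² = (-1*0 + 81/4)² = (0 + 81/4)² = (81/4)² = 6561/16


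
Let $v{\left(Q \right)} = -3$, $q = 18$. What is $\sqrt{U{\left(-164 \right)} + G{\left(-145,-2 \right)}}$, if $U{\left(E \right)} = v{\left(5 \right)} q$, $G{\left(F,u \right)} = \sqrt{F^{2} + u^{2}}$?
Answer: $\sqrt{-54 + \sqrt{21029}} \approx 9.5401$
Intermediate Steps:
$U{\left(E \right)} = -54$ ($U{\left(E \right)} = \left(-3\right) 18 = -54$)
$\sqrt{U{\left(-164 \right)} + G{\left(-145,-2 \right)}} = \sqrt{-54 + \sqrt{\left(-145\right)^{2} + \left(-2\right)^{2}}} = \sqrt{-54 + \sqrt{21025 + 4}} = \sqrt{-54 + \sqrt{21029}}$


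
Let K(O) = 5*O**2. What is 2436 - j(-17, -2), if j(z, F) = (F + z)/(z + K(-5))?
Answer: 263107/108 ≈ 2436.2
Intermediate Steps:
j(z, F) = (F + z)/(125 + z) (j(z, F) = (F + z)/(z + 5*(-5)**2) = (F + z)/(z + 5*25) = (F + z)/(z + 125) = (F + z)/(125 + z))
2436 - j(-17, -2) = 2436 - (-2 - 17)/(125 - 17) = 2436 - (-19)/108 = 2436 - 1*(-19/108) = 2436 + 19/108 = 263107/108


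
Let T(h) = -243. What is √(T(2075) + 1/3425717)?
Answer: I*√2851735478847910/3425717 ≈ 15.588*I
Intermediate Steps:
√(T(2075) + 1/3425717) = √(-243 + 1/3425717) = √(-832449230/3425717) = I*√2851735478847910/3425717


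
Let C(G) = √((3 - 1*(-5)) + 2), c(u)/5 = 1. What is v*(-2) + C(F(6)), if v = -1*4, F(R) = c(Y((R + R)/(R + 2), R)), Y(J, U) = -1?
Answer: 8 + √10 ≈ 11.162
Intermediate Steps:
c(u) = 5 (c(u) = 5*1 = 5)
F(R) = 5
C(G) = √10 (C(G) = √((3 + 5) + 2) = √(8 + 2) = √10)
v = -4
v*(-2) + C(F(6)) = -4*(-2) + √10 = 8 + √10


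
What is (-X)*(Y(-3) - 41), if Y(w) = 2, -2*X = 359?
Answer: -14001/2 ≈ -7000.5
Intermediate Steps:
X = -359/2 (X = -½*359 = -359/2 ≈ -179.50)
(-X)*(Y(-3) - 41) = (-1*(-359/2))*(2 - 41) = (359/2)*(-39) = -14001/2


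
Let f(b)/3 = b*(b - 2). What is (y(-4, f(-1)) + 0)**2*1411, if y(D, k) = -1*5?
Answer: 35275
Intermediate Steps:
f(b) = 3*b*(-2 + b) (f(b) = 3*(b*(b - 2)) = 3*(b*(-2 + b)) = 3*b*(-2 + b))
y(D, k) = -5
(y(-4, f(-1)) + 0)**2*1411 = (-5 + 0)**2*1411 = (-5)**2*1411 = 25*1411 = 35275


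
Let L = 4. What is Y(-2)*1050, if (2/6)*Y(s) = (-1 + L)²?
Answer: 28350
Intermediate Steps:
Y(s) = 27 (Y(s) = 3*(-1 + 4)² = 3*3² = 3*9 = 27)
Y(-2)*1050 = 27*1050 = 28350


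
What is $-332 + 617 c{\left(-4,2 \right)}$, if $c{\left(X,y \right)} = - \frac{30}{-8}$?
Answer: $\frac{7927}{4} \approx 1981.8$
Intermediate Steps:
$c{\left(X,y \right)} = \frac{15}{4}$ ($c{\left(X,y \right)} = \left(-30\right) \left(- \frac{1}{8}\right) = \frac{15}{4}$)
$-332 + 617 c{\left(-4,2 \right)} = -332 + 617 \cdot \frac{15}{4} = -332 + \frac{9255}{4} = \frac{7927}{4}$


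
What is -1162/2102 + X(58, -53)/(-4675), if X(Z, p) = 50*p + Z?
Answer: 8017/4913425 ≈ 0.0016317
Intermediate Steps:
X(Z, p) = Z + 50*p
-1162/2102 + X(58, -53)/(-4675) = -1162/2102 + (58 + 50*(-53))/(-4675) = -1162*1/2102 + (58 - 2650)*(-1/4675) = -581/1051 - 2592*(-1/4675) = -581/1051 + 2592/4675 = 8017/4913425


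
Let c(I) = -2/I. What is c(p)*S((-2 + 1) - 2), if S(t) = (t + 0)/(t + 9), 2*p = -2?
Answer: -1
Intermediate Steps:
p = -1 (p = (1/2)*(-2) = -1)
S(t) = t/(9 + t)
c(p)*S((-2 + 1) - 2) = (-2/(-1))*(((-2 + 1) - 2)/(9 + ((-2 + 1) - 2))) = (-2*(-1))*((-1 - 2)/(9 + (-1 - 2))) = 2*(-3/(9 - 3)) = 2*(-3/6) = 2*(-3*1/6) = 2*(-1/2) = -1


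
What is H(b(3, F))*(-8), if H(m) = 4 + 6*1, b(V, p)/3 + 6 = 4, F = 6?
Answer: -80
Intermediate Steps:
b(V, p) = -6 (b(V, p) = -18 + 3*4 = -18 + 12 = -6)
H(m) = 10 (H(m) = 4 + 6 = 10)
H(b(3, F))*(-8) = 10*(-8) = -80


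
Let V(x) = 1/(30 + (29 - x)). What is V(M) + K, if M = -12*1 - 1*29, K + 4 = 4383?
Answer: 437901/100 ≈ 4379.0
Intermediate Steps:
K = 4379 (K = -4 + 4383 = 4379)
M = -41 (M = -12 - 29 = -41)
V(x) = 1/(59 - x)
V(M) + K = -1/(-59 - 41) + 4379 = -1/(-100) + 4379 = -1*(-1/100) + 4379 = 1/100 + 4379 = 437901/100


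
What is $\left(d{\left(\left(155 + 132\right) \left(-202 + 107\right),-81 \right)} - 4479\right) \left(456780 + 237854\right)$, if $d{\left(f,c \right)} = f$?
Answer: $-22050461696$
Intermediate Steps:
$\left(d{\left(\left(155 + 132\right) \left(-202 + 107\right),-81 \right)} - 4479\right) \left(456780 + 237854\right) = \left(\left(155 + 132\right) \left(-202 + 107\right) - 4479\right) \left(456780 + 237854\right) = \left(287 \left(-95\right) - 4479\right) 694634 = \left(-27265 - 4479\right) 694634 = \left(-31744\right) 694634 = -22050461696$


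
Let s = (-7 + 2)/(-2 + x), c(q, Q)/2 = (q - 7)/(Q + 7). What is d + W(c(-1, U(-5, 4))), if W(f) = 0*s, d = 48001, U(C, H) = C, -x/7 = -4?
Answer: 48001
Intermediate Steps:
x = 28 (x = -7*(-4) = 28)
c(q, Q) = 2*(-7 + q)/(7 + Q) (c(q, Q) = 2*((q - 7)/(Q + 7)) = 2*((-7 + q)/(7 + Q)) = 2*(-7 + q)/(7 + Q))
s = -5/26 (s = (-7 + 2)/(-2 + 28) = -5/26 ≈ -0.19231)
W(f) = 0 (W(f) = 0*(-5/26) = 0)
d + W(c(-1, U(-5, 4))) = 48001 + 0 = 48001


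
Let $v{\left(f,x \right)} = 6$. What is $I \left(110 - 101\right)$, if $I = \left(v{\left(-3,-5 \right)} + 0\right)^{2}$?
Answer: $324$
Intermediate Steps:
$I = 36$ ($I = \left(6 + 0\right)^{2} = 6^{2} = 36$)
$I \left(110 - 101\right) = 36 \left(110 - 101\right) = 36 \cdot 9 = 324$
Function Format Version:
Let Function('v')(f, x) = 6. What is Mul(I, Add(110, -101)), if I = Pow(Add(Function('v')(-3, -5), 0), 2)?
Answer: 324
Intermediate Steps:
I = 36 (I = Pow(Add(6, 0), 2) = Pow(6, 2) = 36)
Mul(I, Add(110, -101)) = Mul(36, Add(110, -101)) = Mul(36, 9) = 324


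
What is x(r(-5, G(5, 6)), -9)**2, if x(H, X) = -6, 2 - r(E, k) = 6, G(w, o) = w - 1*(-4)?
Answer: 36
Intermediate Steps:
G(w, o) = 4 + w (G(w, o) = w + 4 = 4 + w)
r(E, k) = -4 (r(E, k) = 2 - 1*6 = 2 - 6 = -4)
x(r(-5, G(5, 6)), -9)**2 = (-6)**2 = 36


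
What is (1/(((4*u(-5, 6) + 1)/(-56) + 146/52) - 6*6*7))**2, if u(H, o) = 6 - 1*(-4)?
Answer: 529984/33103983025 ≈ 1.6010e-5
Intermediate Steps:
u(H, o) = 10 (u(H, o) = 6 + 4 = 10)
(1/(((4*u(-5, 6) + 1)/(-56) + 146/52) - 6*6*7))**2 = (1/(((4*10 + 1)/(-56) + 146/52) - 6*6*7))**2 = (1/(((40 + 1)*(-1/56) + 146*(1/52)) - 36*7))**2 = (1/((41*(-1/56) + 73/26) - 252))**2 = (1/((-41/56 + 73/26) - 252))**2 = (1/(1511/728 - 252))**2 = (1/(-181945/728))**2 = (-728/181945)**2 = 529984/33103983025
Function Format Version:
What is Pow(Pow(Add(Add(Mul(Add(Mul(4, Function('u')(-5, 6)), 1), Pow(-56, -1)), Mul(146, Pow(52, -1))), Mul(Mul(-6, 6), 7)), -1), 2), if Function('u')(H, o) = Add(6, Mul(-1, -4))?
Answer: Rational(529984, 33103983025) ≈ 1.6010e-5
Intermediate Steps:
Function('u')(H, o) = 10 (Function('u')(H, o) = Add(6, 4) = 10)
Pow(Pow(Add(Add(Mul(Add(Mul(4, Function('u')(-5, 6)), 1), Pow(-56, -1)), Mul(146, Pow(52, -1))), Mul(Mul(-6, 6), 7)), -1), 2) = Pow(Pow(Add(Add(Mul(Add(Mul(4, 10), 1), Pow(-56, -1)), Mul(146, Pow(52, -1))), Mul(Mul(-6, 6), 7)), -1), 2) = Pow(Pow(Add(Add(Mul(Add(40, 1), Rational(-1, 56)), Mul(146, Rational(1, 52))), Mul(-36, 7)), -1), 2) = Pow(Pow(Add(Add(Mul(41, Rational(-1, 56)), Rational(73, 26)), -252), -1), 2) = Pow(Pow(Add(Add(Rational(-41, 56), Rational(73, 26)), -252), -1), 2) = Pow(Pow(Add(Rational(1511, 728), -252), -1), 2) = Pow(Pow(Rational(-181945, 728), -1), 2) = Pow(Rational(-728, 181945), 2) = Rational(529984, 33103983025)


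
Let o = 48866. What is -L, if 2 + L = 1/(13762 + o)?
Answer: 125255/62628 ≈ 2.0000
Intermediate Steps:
L = -125255/62628 (L = -2 + 1/(13762 + 48866) = -2 + 1/62628 = -125255/62628 ≈ -2.0000)
-L = -1*(-125255/62628) = 125255/62628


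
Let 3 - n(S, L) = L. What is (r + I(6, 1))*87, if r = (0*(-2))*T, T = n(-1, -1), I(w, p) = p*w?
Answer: 522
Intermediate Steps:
n(S, L) = 3 - L
T = 4 (T = 3 - 1*(-1) = 3 + 1 = 4)
r = 0 (r = (0*(-2))*4 = 0*4 = 0)
(r + I(6, 1))*87 = (0 + 1*6)*87 = (0 + 6)*87 = 6*87 = 522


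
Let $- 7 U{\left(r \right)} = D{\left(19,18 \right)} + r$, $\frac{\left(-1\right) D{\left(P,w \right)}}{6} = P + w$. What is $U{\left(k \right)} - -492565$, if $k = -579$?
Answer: $\frac{3448756}{7} \approx 4.9268 \cdot 10^{5}$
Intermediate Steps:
$D{\left(P,w \right)} = - 6 P - 6 w$ ($D{\left(P,w \right)} = - 6 \left(P + w\right) = - 6 P - 6 w$)
$U{\left(r \right)} = \frac{222}{7} - \frac{r}{7}$ ($U{\left(r \right)} = - \frac{\left(\left(-6\right) 19 - 108\right) + r}{7} = - \frac{\left(-114 - 108\right) + r}{7} = - \frac{-222 + r}{7} = \frac{222}{7} - \frac{r}{7}$)
$U{\left(k \right)} - -492565 = \left(\frac{222}{7} - - \frac{579}{7}\right) - -492565 = \left(\frac{222}{7} + \frac{579}{7}\right) + 492565 = \frac{801}{7} + 492565 = \frac{3448756}{7}$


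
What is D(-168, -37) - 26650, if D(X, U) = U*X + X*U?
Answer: -14218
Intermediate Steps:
D(X, U) = 2*U*X (D(X, U) = U*X + U*X = 2*U*X)
D(-168, -37) - 26650 = 2*(-37)*(-168) - 26650 = 12432 - 26650 = -14218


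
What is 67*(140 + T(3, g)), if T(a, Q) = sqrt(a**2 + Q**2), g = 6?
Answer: 9380 + 201*sqrt(5) ≈ 9829.5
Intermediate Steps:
T(a, Q) = sqrt(Q**2 + a**2)
67*(140 + T(3, g)) = 67*(140 + sqrt(6**2 + 3**2)) = 67*(140 + sqrt(36 + 9)) = 67*(140 + sqrt(45)) = 67*(140 + 3*sqrt(5)) = 9380 + 201*sqrt(5)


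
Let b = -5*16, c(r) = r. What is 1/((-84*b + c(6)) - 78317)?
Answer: -1/71591 ≈ -1.3968e-5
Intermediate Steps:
b = -80
1/((-84*b + c(6)) - 78317) = 1/((-84*(-80) + 6) - 78317) = 1/((6720 + 6) - 78317) = 1/(6726 - 78317) = 1/(-71591) = -1/71591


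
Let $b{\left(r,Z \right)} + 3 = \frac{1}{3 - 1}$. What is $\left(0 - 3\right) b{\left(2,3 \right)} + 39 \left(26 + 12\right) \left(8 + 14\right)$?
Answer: $\frac{65223}{2} \approx 32612.0$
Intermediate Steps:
$b{\left(r,Z \right)} = - \frac{5}{2}$ ($b{\left(r,Z \right)} = -3 + \frac{1}{3 - 1} = -3 + \frac{1}{2} = - \frac{5}{2}$)
$\left(0 - 3\right) b{\left(2,3 \right)} + 39 \left(26 + 12\right) \left(8 + 14\right) = \left(0 - 3\right) \left(- \frac{5}{2}\right) + 39 \left(26 + 12\right) \left(8 + 14\right) = \left(-3\right) \left(- \frac{5}{2}\right) + 39 \cdot 38 \cdot 22 = \frac{15}{2} + 39 \cdot 836 = \frac{15}{2} + 32604 = \frac{65223}{2}$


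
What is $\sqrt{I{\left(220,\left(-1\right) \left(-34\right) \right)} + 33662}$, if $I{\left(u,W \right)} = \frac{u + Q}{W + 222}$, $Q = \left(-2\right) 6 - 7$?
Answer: $\frac{\sqrt{8617673}}{16} \approx 183.47$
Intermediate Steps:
$Q = -19$ ($Q = -12 - 7 = -19$)
$I{\left(u,W \right)} = \frac{-19 + u}{222 + W}$ ($I{\left(u,W \right)} = \frac{u - 19}{W + 222} = \frac{-19 + u}{222 + W}$)
$\sqrt{I{\left(220,\left(-1\right) \left(-34\right) \right)} + 33662} = \sqrt{\frac{-19 + 220}{222 - -34} + 33662} = \sqrt{\frac{1}{222 + 34} \cdot 201 + 33662} = \sqrt{\frac{1}{256} \cdot 201 + 33662} = \sqrt{\frac{201}{256} + 33662} = \sqrt{\frac{8617673}{256}} = \frac{\sqrt{8617673}}{16}$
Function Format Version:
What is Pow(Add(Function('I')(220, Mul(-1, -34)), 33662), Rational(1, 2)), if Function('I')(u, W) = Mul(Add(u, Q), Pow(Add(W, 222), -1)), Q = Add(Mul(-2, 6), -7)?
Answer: Mul(Rational(1, 16), Pow(8617673, Rational(1, 2))) ≈ 183.47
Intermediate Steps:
Q = -19 (Q = Add(-12, -7) = -19)
Function('I')(u, W) = Mul(Pow(Add(222, W), -1), Add(-19, u)) (Function('I')(u, W) = Mul(Add(u, -19), Pow(Add(W, 222), -1)) = Mul(Add(-19, u), Pow(Add(222, W), -1)) = Mul(Pow(Add(222, W), -1), Add(-19, u)))
Pow(Add(Function('I')(220, Mul(-1, -34)), 33662), Rational(1, 2)) = Pow(Add(Mul(Pow(Add(222, Mul(-1, -34)), -1), Add(-19, 220)), 33662), Rational(1, 2)) = Pow(Add(Mul(Pow(Add(222, 34), -1), 201), 33662), Rational(1, 2)) = Pow(Add(Mul(Pow(256, -1), 201), 33662), Rational(1, 2)) = Pow(Add(Mul(Rational(1, 256), 201), 33662), Rational(1, 2)) = Pow(Add(Rational(201, 256), 33662), Rational(1, 2)) = Pow(Rational(8617673, 256), Rational(1, 2)) = Mul(Rational(1, 16), Pow(8617673, Rational(1, 2)))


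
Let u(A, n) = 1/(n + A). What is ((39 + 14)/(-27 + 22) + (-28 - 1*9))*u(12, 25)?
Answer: -238/185 ≈ -1.2865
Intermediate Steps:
u(A, n) = 1/(A + n)
((39 + 14)/(-27 + 22) + (-28 - 1*9))*u(12, 25) = ((39 + 14)/(-27 + 22) + (-28 - 1*9))/(12 + 25) = (53/(-5) + (-28 - 9))/37 = (53*(-⅕) - 37)*(1/37) = (-53/5 - 37)*(1/37) = -238/5*1/37 = -238/185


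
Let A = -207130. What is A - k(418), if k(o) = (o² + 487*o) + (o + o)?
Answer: -586256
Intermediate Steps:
k(o) = o² + 489*o (k(o) = (o² + 487*o) + 2*o = o² + 489*o)
A - k(418) = -207130 - 418*(489 + 418) = -207130 - 418*907 = -207130 - 1*379126 = -207130 - 379126 = -586256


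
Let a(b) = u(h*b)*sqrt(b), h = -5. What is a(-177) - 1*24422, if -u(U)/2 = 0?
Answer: -24422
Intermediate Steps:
u(U) = 0 (u(U) = -2*0 = 0)
a(b) = 0 (a(b) = 0*sqrt(b) = 0)
a(-177) - 1*24422 = 0 - 1*24422 = 0 - 24422 = -24422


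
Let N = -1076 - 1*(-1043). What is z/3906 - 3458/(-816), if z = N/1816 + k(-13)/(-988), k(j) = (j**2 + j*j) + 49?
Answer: 14024116941/3309416656 ≈ 4.2376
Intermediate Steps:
N = -33 (N = -1076 + 1043 = -33)
k(j) = 49 + 2*j**2 (k(j) = (j**2 + j**2) + 49 = 2*j**2 + 49 = 49 + 2*j**2)
z = -183849/448552 (z = -33/1816 + (49 + 2*(-13)**2)/(-988) = -33*1/1816 + (49 + 2*169)*(-1/988) = -33/1816 + (49 + 338)*(-1/988) = -33/1816 + 387*(-1/988) = -33/1816 - 387/988 = -183849/448552 ≈ -0.40987)
z/3906 - 3458/(-816) = -183849/448552/3906 - 3458/(-816) = -183849/448552*1/3906 - 3458*(-1/816) = -61283/584014704 + 1729/408 = 14024116941/3309416656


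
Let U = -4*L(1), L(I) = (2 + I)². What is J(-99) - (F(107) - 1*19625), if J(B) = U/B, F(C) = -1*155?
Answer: 217584/11 ≈ 19780.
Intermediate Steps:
F(C) = -155
U = -36 (U = -4*(2 + 1)² = -4*3² = -4*9 = -36)
J(B) = -36/B
J(-99) - (F(107) - 1*19625) = -36/(-99) - (-155 - 1*19625) = -36*(-1/99) - (-155 - 19625) = 4/11 - 1*(-19780) = 4/11 + 19780 = 217584/11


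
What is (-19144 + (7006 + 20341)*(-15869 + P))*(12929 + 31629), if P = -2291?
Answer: -22129314706512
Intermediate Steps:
(-19144 + (7006 + 20341)*(-15869 + P))*(12929 + 31629) = (-19144 + (7006 + 20341)*(-15869 - 2291))*(12929 + 31629) = (-19144 + 27347*(-18160))*44558 = (-19144 - 496621520)*44558 = -496640664*44558 = -22129314706512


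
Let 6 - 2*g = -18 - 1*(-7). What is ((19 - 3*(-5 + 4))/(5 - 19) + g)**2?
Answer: 9409/196 ≈ 48.005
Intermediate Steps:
g = 17/2 (g = 3 - (-18 - 1*(-7))/2 = 3 - (-18 + 7)/2 = 3 - 1/2*(-11) = 3 + 11/2 = 17/2 ≈ 8.5000)
((19 - 3*(-5 + 4))/(5 - 19) + g)**2 = ((19 - 3*(-5 + 4))/(5 - 19) + 17/2)**2 = ((19 - 3*(-1))/(-14) + 17/2)**2 = ((19 + 3)*(-1/14) + 17/2)**2 = (22*(-1/14) + 17/2)**2 = (-11/7 + 17/2)**2 = (97/14)**2 = 9409/196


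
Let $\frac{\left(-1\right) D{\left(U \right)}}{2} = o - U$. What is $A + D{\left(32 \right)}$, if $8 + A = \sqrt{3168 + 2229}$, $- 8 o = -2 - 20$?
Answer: $\frac{101}{2} + \sqrt{5397} \approx 123.96$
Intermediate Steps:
$o = \frac{11}{4}$ ($o = - \frac{-2 - 20}{8} = \left(- \frac{1}{8}\right) \left(-22\right) = \frac{11}{4} \approx 2.75$)
$D{\left(U \right)} = - \frac{11}{2} + 2 U$ ($D{\left(U \right)} = - 2 \left(\frac{11}{4} - U\right) = - \frac{11}{2} + 2 U$)
$A = -8 + \sqrt{5397}$ ($A = -8 + \sqrt{3168 + 2229} = -8 + \sqrt{5397} \approx 65.464$)
$A + D{\left(32 \right)} = \left(-8 + \sqrt{5397}\right) + \left(- \frac{11}{2} + 2 \cdot 32\right) = \left(-8 + \sqrt{5397}\right) + \left(- \frac{11}{2} + 64\right) = \left(-8 + \sqrt{5397}\right) + \frac{117}{2} = \frac{101}{2} + \sqrt{5397}$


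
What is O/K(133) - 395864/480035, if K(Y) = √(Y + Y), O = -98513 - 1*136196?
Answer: -395864/480035 - 234709*√266/266 ≈ -14392.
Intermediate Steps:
O = -234709 (O = -98513 - 136196 = -234709)
K(Y) = √2*√Y (K(Y) = √(2*Y) = √2*√Y)
O/K(133) - 395864/480035 = -234709*√266/266 - 395864/480035 = -395864/480035 - 234709*√266/266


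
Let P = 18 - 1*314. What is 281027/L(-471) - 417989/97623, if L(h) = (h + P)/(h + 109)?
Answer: 9931040375639/74876841 ≈ 1.3263e+5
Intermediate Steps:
P = -296 (P = 18 - 314 = -296)
L(h) = (-296 + h)/(109 + h) (L(h) = (h - 296)/(h + 109) = (-296 + h)/(109 + h))
281027/L(-471) - 417989/97623 = 281027/(((-296 - 471)/(109 - 471))) - 417989/97623 = 281027/((-767/(-362))) - 417989*1/97623 = 281027/((-1/362*(-767))) - 417989/97623 = 281027/(767/362) - 417989/97623 = 281027*(362/767) - 417989/97623 = 101731774/767 - 417989/97623 = 9931040375639/74876841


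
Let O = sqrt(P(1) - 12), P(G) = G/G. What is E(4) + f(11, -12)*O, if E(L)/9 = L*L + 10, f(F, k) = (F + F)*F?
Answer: 234 + 242*I*sqrt(11) ≈ 234.0 + 802.62*I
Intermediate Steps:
f(F, k) = 2*F**2 (f(F, k) = (2*F)*F = 2*F**2)
P(G) = 1
E(L) = 90 + 9*L**2 (E(L) = 9*(L*L + 10) = 9*(L**2 + 10) = 9*(10 + L**2) = 90 + 9*L**2)
O = I*sqrt(11) (O = sqrt(1 - 12) = sqrt(-11) = I*sqrt(11) ≈ 3.3166*I)
E(4) + f(11, -12)*O = (90 + 9*4**2) + (2*11**2)*(I*sqrt(11)) = (90 + 9*16) + (2*121)*(I*sqrt(11)) = (90 + 144) + 242*(I*sqrt(11)) = 234 + 242*I*sqrt(11)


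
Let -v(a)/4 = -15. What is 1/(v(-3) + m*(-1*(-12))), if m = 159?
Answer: 1/1968 ≈ 0.00050813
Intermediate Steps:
v(a) = 60 (v(a) = -4*(-15) = 60)
1/(v(-3) + m*(-1*(-12))) = 1/(60 + 159*(-1*(-12))) = 1/(60 + 159*12) = 1/(60 + 1908) = 1/1968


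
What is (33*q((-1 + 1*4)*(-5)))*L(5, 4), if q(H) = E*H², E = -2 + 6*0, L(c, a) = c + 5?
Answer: -148500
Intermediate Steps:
L(c, a) = 5 + c
E = -2 (E = -2 + 0 = -2)
q(H) = -2*H²
(33*q((-1 + 1*4)*(-5)))*L(5, 4) = (33*(-2*25*(-1 + 1*4)²))*(5 + 5) = (33*(-2*25*(-1 + 4)²))*10 = (33*(-2*(3*(-5))²))*10 = (33*(-2*(-15)²))*10 = (33*(-2*225))*10 = (33*(-450))*10 = -14850*10 = -148500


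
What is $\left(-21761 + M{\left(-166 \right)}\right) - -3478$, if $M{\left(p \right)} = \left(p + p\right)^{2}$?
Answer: $91941$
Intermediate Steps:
$M{\left(p \right)} = 4 p^{2}$ ($M{\left(p \right)} = \left(2 p\right)^{2} = 4 p^{2}$)
$\left(-21761 + M{\left(-166 \right)}\right) - -3478 = \left(-21761 + 4 \left(-166\right)^{2}\right) - -3478 = \left(-21761 + 4 \cdot 27556\right) + 3478 = \left(-21761 + 110224\right) + 3478 = 88463 + 3478 = 91941$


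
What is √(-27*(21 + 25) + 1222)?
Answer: 2*I*√5 ≈ 4.4721*I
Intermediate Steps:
√(-27*(21 + 25) + 1222) = √(-27*46 + 1222) = √(-1242 + 1222) = √(-20) = 2*I*√5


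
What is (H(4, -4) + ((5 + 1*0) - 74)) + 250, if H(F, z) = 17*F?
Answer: 249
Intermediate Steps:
(H(4, -4) + ((5 + 1*0) - 74)) + 250 = (17*4 + ((5 + 1*0) - 74)) + 250 = (68 + ((5 + 0) - 74)) + 250 = (68 + (5 - 74)) + 250 = (68 - 69) + 250 = -1 + 250 = 249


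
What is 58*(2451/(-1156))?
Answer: -71079/578 ≈ -122.97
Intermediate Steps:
58*(2451/(-1156)) = 58*(2451*(-1/1156)) = 58*(-2451/1156) = -71079/578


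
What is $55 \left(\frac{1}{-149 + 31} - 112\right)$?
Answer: $- \frac{726935}{118} \approx -6160.5$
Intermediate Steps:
$55 \left(\frac{1}{-149 + 31} - 112\right) = 55 \left(\frac{1}{-118} - 112\right) = 55 \left(- \frac{1}{118} - 112\right) = 55 \left(- \frac{13217}{118}\right) = - \frac{726935}{118}$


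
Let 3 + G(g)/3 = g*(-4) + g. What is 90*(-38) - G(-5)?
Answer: -3456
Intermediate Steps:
G(g) = -9 - 9*g (G(g) = -9 + 3*(g*(-4) + g) = -9 + 3*(-4*g + g) = -9 + 3*(-3*g) = -9 - 9*g)
90*(-38) - G(-5) = 90*(-38) - (-9 - 9*(-5)) = -3420 - (-9 + 45) = -3420 - 1*36 = -3420 - 36 = -3456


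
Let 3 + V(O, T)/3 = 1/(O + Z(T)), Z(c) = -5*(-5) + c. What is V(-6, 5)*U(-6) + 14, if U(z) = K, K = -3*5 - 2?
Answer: 1319/8 ≈ 164.88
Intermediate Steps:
Z(c) = 25 + c
K = -17 (K = -15 - 2 = -17)
V(O, T) = -9 + 3/(25 + O + T) (V(O, T) = -9 + 3/(O + (25 + T)) = -9 + 3/(25 + O + T))
U(z) = -17
V(-6, 5)*U(-6) + 14 = (3*(-74 - 3*(-6) - 3*5)/(25 - 6 + 5))*(-17) + 14 = (3*(-74 + 18 - 15)/24)*(-17) + 14 = (3*(1/24)*(-71))*(-17) + 14 = -71/8*(-17) + 14 = 1207/8 + 14 = 1319/8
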